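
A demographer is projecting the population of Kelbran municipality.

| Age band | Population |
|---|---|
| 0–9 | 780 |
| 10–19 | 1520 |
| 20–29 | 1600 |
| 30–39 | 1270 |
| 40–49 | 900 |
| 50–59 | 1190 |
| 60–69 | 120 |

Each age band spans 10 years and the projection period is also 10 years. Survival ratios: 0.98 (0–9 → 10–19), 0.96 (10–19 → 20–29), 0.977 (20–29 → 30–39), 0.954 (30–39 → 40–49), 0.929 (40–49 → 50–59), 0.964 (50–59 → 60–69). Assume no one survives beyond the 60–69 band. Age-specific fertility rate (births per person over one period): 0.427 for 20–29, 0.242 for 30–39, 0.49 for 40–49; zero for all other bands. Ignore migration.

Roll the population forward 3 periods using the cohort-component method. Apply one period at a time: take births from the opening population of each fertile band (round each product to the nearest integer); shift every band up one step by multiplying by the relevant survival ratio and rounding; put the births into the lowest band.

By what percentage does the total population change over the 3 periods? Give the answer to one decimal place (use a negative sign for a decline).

19.8

[period 1]
Births: 1600 × 0.427 = 683, 1270 × 0.242 = 307, 900 × 0.49 = 441 → total 1431
10–19: 780 × 0.98 = 764
20–29: 1520 × 0.96 = 1459
30–39: 1600 × 0.977 = 1563
40–49: 1270 × 0.954 = 1212
50–59: 900 × 0.929 = 836
60–69: 1190 × 0.964 = 1147
End of period: [1431, 764, 1459, 1563, 1212, 836, 1147]
[period 2]
Births: 1459 × 0.427 = 623, 1563 × 0.242 = 378, 1212 × 0.49 = 594 → total 1595
10–19: 1431 × 0.98 = 1402
20–29: 764 × 0.96 = 733
30–39: 1459 × 0.977 = 1425
40–49: 1563 × 0.954 = 1491
50–59: 1212 × 0.929 = 1126
60–69: 836 × 0.964 = 806
End of period: [1595, 1402, 733, 1425, 1491, 1126, 806]
[period 3]
Births: 733 × 0.427 = 313, 1425 × 0.242 = 345, 1491 × 0.49 = 731 → total 1389
10–19: 1595 × 0.98 = 1563
20–29: 1402 × 0.96 = 1346
30–39: 733 × 0.977 = 716
40–49: 1425 × 0.954 = 1359
50–59: 1491 × 0.929 = 1385
60–69: 1126 × 0.964 = 1085
End of period: [1389, 1563, 1346, 716, 1359, 1385, 1085]
Total: 7380 → 8843; change = 1463; percentage change = 19.8%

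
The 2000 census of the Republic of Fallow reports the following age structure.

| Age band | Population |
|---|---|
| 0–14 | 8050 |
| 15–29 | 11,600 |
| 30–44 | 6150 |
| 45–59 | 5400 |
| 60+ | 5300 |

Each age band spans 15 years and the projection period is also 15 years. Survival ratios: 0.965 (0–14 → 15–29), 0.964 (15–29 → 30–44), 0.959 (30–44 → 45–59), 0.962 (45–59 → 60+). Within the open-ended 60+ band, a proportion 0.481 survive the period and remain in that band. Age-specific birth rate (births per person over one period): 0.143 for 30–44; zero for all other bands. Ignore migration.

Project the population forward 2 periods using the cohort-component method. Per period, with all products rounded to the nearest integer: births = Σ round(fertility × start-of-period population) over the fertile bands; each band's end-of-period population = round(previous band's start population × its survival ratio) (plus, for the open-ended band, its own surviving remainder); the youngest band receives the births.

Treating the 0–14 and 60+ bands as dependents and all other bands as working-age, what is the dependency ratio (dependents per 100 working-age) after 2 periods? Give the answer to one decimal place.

— Period 1 —
Births: 6150 * 0.143 = 879
15–29: 8050 * 0.965 = 7768
30–44: 11600 * 0.964 = 11182
45–59: 6150 * 0.959 = 5898
60+: 5400 * 0.962 + 5300 * 0.481 = 5195 + 2549 = 7744
Giving 879 / 7768 / 11182 / 5898 / 7744.
— Period 2 —
Births: 11182 * 0.143 = 1599
15–29: 879 * 0.965 = 848
30–44: 7768 * 0.964 = 7488
45–59: 11182 * 0.959 = 10724
60+: 5898 * 0.962 + 7744 * 0.481 = 5674 + 3725 = 9399
Giving 1599 / 848 / 7488 / 10724 / 9399.
Dependents (band 0–14 + band 60+) = 1599 + 9399 = 10998; working-age = 19060; ratio = 10998/19060 × 100 = 57.7

57.7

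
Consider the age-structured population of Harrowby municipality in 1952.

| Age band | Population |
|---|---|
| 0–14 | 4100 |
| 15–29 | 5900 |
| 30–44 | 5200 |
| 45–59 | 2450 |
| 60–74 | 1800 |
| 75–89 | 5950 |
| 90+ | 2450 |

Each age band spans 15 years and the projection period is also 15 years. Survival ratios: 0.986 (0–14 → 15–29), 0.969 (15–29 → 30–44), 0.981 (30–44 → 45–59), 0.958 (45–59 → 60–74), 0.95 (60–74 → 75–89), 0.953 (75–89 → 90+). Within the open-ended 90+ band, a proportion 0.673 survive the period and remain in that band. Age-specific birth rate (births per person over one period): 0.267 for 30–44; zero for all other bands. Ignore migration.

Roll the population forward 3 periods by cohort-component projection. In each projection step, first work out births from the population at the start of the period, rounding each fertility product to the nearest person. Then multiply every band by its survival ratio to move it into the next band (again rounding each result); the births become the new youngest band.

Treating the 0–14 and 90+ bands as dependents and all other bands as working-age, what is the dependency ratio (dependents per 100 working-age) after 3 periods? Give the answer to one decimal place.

45.4

Period 1:
Births: 5200 * 0.267 = 1388
15–29: 4100 * 0.986 = 4043
30–44: 5900 * 0.969 = 5717
45–59: 5200 * 0.981 = 5101
60–74: 2450 * 0.958 = 2347
75–89: 1800 * 0.95 = 1710
90+: 5950 * 0.953 + 2450 * 0.673 = 5670 + 1649 = 7319
Giving 1388 / 4043 / 5717 / 5101 / 2347 / 1710 / 7319.
Period 2:
Births: 5717 * 0.267 = 1526
15–29: 1388 * 0.986 = 1369
30–44: 4043 * 0.969 = 3918
45–59: 5717 * 0.981 = 5608
60–74: 5101 * 0.958 = 4887
75–89: 2347 * 0.95 = 2230
90+: 1710 * 0.953 + 7319 * 0.673 = 1630 + 4926 = 6556
Giving 1526 / 1369 / 3918 / 5608 / 4887 / 2230 / 6556.
Period 3:
Births: 3918 * 0.267 = 1046
15–29: 1526 * 0.986 = 1505
30–44: 1369 * 0.969 = 1327
45–59: 3918 * 0.981 = 3844
60–74: 5608 * 0.958 = 5372
75–89: 4887 * 0.95 = 4643
90+: 2230 * 0.953 + 6556 * 0.673 = 2125 + 4412 = 6537
Giving 1046 / 1505 / 1327 / 3844 / 5372 / 4643 / 6537.
Dependents (band 0–14 + band 90+) = 1046 + 6537 = 7583; working-age = 16691; ratio = 7583/16691 × 100 = 45.4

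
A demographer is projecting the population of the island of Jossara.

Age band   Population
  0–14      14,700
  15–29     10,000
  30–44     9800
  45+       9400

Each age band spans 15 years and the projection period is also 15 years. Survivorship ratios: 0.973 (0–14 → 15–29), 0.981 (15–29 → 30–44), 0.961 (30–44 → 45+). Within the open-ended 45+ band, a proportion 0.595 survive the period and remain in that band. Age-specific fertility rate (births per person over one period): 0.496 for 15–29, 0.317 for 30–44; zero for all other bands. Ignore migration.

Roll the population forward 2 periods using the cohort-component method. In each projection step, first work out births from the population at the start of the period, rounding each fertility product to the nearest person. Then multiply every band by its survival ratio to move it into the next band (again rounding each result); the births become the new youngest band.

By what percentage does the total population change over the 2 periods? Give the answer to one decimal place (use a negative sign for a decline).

Numbering the bands 1..4 from youngest to oldest:
[period 1]
Births: 10000 × 0.496 = 4960, 9800 × 0.317 = 3107 ⇒ total 8067
Band 2: 14700 × 0.973 = 14303
Band 3: 10000 × 0.981 = 9810
Band 4: 9800 × 0.961 + 9400 × 0.595 = 9418 + 5593 = 15011
End of period: [8067, 14303, 9810, 15011]
[period 2]
Births: 14303 × 0.496 = 7094, 9810 × 0.317 = 3110 ⇒ total 10204
Band 2: 8067 × 0.973 = 7849
Band 3: 14303 × 0.981 = 14031
Band 4: 9810 × 0.961 + 15011 × 0.595 = 9427 + 8932 = 18359
End of period: [10204, 7849, 14031, 18359]
Total: 43900 → 50443; change = 6543; percentage change = 14.9%

14.9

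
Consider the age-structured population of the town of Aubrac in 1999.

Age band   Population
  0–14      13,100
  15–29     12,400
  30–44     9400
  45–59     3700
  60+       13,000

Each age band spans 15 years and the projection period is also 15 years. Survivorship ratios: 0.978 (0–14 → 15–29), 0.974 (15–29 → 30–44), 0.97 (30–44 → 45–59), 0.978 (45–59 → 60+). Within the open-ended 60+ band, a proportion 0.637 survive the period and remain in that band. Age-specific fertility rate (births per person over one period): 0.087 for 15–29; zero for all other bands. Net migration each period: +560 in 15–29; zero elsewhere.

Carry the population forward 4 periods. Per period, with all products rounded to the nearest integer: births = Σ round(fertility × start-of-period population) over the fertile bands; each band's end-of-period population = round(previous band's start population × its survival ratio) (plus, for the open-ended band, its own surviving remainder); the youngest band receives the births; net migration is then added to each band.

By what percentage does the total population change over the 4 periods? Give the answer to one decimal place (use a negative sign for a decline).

Numbering the bands 1..5 from youngest to oldest:
After projecting period 1:
Births: 12400 × 0.087 = 1079
Band 2: 13100 × 0.978 = 12812
Band 3: 12400 × 0.974 = 12078
Band 4: 9400 × 0.97 = 9118
Band 5: 3700 × 0.978 + 13000 × 0.637 = 3619 + 8281 = 11900
Net migration: Band 2 + 560 → 13372
End of period: [1079, 13372, 12078, 9118, 11900]
After projecting period 2:
Births: 13372 × 0.087 = 1163
Band 2: 1079 × 0.978 = 1055
Band 3: 13372 × 0.974 = 13024
Band 4: 12078 × 0.97 = 11716
Band 5: 9118 × 0.978 + 11900 × 0.637 = 8917 + 7580 = 16497
Net migration: Band 2 + 560 → 1615
End of period: [1163, 1615, 13024, 11716, 16497]
After projecting period 3:
Births: 1615 × 0.087 = 141
Band 2: 1163 × 0.978 = 1137
Band 3: 1615 × 0.974 = 1573
Band 4: 13024 × 0.97 = 12633
Band 5: 11716 × 0.978 + 16497 × 0.637 = 11458 + 10509 = 21967
Net migration: Band 2 + 560 → 1697
End of period: [141, 1697, 1573, 12633, 21967]
After projecting period 4:
Births: 1697 × 0.087 = 148
Band 2: 141 × 0.978 = 138
Band 3: 1697 × 0.974 = 1653
Band 4: 1573 × 0.97 = 1526
Band 5: 12633 × 0.978 + 21967 × 0.637 = 12355 + 13993 = 26348
Net migration: Band 2 + 560 → 698
End of period: [148, 698, 1653, 1526, 26348]
Total: 51600 → 30373; change = -21227; percentage change = -41.1%

-41.1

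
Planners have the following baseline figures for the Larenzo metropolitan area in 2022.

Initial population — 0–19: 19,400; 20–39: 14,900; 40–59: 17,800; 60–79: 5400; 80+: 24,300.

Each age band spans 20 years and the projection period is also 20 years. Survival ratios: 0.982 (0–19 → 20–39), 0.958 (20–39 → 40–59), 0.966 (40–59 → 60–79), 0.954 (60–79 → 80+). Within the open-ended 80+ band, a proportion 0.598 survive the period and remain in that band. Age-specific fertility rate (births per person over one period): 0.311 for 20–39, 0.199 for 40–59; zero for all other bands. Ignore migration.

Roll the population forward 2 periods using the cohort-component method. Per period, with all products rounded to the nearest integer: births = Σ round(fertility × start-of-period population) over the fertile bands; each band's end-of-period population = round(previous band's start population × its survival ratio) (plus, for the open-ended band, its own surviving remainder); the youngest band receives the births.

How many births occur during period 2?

8766

After projecting period 1:
Births: 14900 * 0.311 = 4634 ; 17800 * 0.199 = 3542 — total 8176
20–39: 19400 * 0.982 = 19051
40–59: 14900 * 0.958 = 14274
60–79: 17800 * 0.966 = 17195
80+: 5400 * 0.954 + 24300 * 0.598 = 5152 + 14531 = 19683
→ [8176, 19051, 14274, 17195, 19683]
After projecting period 2:
Births: 19051 * 0.311 = 5925 ; 14274 * 0.199 = 2841 — total 8766
20–39: 8176 * 0.982 = 8029
40–59: 19051 * 0.958 = 18251
60–79: 14274 * 0.966 = 13789
80+: 17195 * 0.954 + 19683 * 0.598 = 16404 + 11770 = 28174
→ [8766, 8029, 18251, 13789, 28174]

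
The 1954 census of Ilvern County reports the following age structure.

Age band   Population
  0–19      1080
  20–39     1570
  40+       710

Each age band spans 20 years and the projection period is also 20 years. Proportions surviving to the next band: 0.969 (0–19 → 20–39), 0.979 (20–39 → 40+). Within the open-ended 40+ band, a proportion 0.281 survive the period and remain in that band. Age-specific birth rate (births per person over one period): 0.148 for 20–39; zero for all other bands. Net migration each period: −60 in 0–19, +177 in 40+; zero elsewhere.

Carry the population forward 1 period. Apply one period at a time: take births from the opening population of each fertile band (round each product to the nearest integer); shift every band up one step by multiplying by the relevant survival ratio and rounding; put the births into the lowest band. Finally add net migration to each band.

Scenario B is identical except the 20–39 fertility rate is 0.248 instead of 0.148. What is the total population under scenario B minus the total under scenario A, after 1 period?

[period 1]
Births: 1570 × 0.148 = 232
20–39: 1080 × 0.969 = 1047
40+: 1570 × 0.979 + 710 × 0.281 = 1537 + 200 = 1737
Net migration: 0–19 − 60 → 172; 40+ + 177 → 1914
Population now: 0–19=172, 20–39=1047, 40+=1914
Scenario A total after 1 period: 3133
Scenario B projection —
[period 1]
Births: 1570 × 0.248 = 389
20–39: 1080 × 0.969 = 1047
40+: 1570 × 0.979 + 710 × 0.281 = 1537 + 200 = 1737
Net migration: 0–19 − 60 → 329; 40+ + 177 → 1914
Population now: 0–19=329, 20–39=1047, 40+=1914
Scenario B total after 1 period: 3290
Difference B − A = 3290 − 3133 = 157

157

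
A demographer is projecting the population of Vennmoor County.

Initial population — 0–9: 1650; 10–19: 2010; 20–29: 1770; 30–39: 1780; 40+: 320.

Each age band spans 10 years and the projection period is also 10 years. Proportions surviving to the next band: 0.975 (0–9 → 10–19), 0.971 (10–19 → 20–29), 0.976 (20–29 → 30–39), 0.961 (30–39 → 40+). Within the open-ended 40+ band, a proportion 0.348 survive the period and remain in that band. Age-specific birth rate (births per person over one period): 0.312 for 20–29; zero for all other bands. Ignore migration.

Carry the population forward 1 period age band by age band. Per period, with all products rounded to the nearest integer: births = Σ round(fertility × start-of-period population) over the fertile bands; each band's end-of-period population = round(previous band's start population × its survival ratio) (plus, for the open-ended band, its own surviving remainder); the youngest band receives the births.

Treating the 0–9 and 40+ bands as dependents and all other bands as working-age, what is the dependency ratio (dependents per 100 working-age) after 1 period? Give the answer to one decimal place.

Call the bands 1 to 5, youngest first.
[period 1]
Births: 1770 × 0.312 = 552
Band 2: 1650 × 0.975 = 1609
Band 3: 2010 × 0.971 = 1952
Band 4: 1770 × 0.976 = 1728
Band 5: 1780 × 0.961 + 320 × 0.348 = 1711 + 111 = 1822
End of period: [552, 1609, 1952, 1728, 1822]
Dependents (band 0–9 + band 40+) = 552 + 1822 = 2374; working-age = 5289; ratio = 2374/5289 × 100 = 44.9

44.9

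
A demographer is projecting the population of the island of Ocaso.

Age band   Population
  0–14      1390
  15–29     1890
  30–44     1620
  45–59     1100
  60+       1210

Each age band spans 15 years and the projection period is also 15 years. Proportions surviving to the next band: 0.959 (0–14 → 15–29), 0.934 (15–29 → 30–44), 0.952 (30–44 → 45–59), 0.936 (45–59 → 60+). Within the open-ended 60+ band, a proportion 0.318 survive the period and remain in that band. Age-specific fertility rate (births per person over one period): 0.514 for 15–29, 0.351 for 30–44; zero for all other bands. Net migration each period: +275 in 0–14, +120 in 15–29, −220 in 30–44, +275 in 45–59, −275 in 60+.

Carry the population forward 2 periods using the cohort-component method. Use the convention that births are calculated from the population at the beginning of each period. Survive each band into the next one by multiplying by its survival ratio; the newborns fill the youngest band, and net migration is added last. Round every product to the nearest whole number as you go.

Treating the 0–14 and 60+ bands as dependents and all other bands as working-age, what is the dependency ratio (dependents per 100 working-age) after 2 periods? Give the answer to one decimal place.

After projecting period 1:
Births: 1890 × 0.514 = 971, 1620 × 0.351 = 569 ⇒ total 1540
15–29: 1390 × 0.959 = 1333
30–44: 1890 × 0.934 = 1765
45–59: 1620 × 0.952 = 1542
60+: 1100 × 0.936 + 1210 × 0.318 = 1030 + 385 = 1415
Net migration: 0–14 + 275 → 1815; 15–29 + 120 → 1453; 30–44 − 220 → 1545; 45–59 + 275 → 1817; 60+ − 275 → 1140
End of period: [1815, 1453, 1545, 1817, 1140]
After projecting period 2:
Births: 1453 × 0.514 = 747, 1545 × 0.351 = 542 ⇒ total 1289
15–29: 1815 × 0.959 = 1741
30–44: 1453 × 0.934 = 1357
45–59: 1545 × 0.952 = 1471
60+: 1817 × 0.936 + 1140 × 0.318 = 1701 + 363 = 2064
Net migration: 0–14 + 275 → 1564; 15–29 + 120 → 1861; 30–44 − 220 → 1137; 45–59 + 275 → 1746; 60+ − 275 → 1789
End of period: [1564, 1861, 1137, 1746, 1789]
Dependents (band 0–14 + band 60+) = 1564 + 1789 = 3353; working-age = 4744; ratio = 3353/4744 × 100 = 70.7

70.7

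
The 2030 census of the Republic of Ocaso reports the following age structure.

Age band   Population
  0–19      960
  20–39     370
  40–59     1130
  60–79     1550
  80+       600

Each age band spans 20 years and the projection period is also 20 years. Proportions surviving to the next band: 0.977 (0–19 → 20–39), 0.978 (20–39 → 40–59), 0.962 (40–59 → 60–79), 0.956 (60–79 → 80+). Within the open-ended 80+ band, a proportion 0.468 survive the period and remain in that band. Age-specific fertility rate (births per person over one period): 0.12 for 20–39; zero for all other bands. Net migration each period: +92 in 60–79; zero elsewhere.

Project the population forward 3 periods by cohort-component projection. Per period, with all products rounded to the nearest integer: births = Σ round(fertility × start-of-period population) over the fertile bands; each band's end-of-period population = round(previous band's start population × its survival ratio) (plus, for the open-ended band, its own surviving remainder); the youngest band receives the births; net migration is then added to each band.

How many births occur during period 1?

Let band 1 be 0–19 through band 5 = 80+.
— Period 1 —
Births: 370 * 0.12 = 44
Band 2: 960 * 0.977 = 938
Band 3: 370 * 0.978 = 362
Band 4: 1130 * 0.962 = 1087
Band 5: 1550 * 0.956 + 600 * 0.468 = 1482 + 281 = 1763
Net migration: Band 4 + 92 → 1179
End of period: [44, 938, 362, 1179, 1763]

44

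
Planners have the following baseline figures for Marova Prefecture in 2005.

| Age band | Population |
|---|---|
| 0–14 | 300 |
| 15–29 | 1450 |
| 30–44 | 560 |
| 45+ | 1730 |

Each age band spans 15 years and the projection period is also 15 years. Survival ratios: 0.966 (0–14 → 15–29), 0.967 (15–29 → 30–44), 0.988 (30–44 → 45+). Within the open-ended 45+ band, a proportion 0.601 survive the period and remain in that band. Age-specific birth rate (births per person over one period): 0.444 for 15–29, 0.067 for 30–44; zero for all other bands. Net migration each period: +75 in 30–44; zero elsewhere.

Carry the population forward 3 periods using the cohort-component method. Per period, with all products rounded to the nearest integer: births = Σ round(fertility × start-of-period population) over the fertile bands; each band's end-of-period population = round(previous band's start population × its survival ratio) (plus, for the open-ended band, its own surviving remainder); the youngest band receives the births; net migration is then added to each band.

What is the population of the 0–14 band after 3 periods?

Call the bands 1 to 4, youngest first.
Period 1:
Births: 1450 * 0.444 = 644 ; 560 * 0.067 = 38 → 682
Band 2: 300 * 0.966 = 290
Band 3: 1450 * 0.967 = 1402
Band 4: 560 * 0.988 + 1730 * 0.601 = 553 + 1040 = 1593
Net migration: Band 3 + 75 → 1477
→ [682, 290, 1477, 1593]
Period 2:
Births: 290 * 0.444 = 129 ; 1477 * 0.067 = 99 → 228
Band 2: 682 * 0.966 = 659
Band 3: 290 * 0.967 = 280
Band 4: 1477 * 0.988 + 1593 * 0.601 = 1459 + 957 = 2416
Net migration: Band 3 + 75 → 355
→ [228, 659, 355, 2416]
Period 3:
Births: 659 * 0.444 = 293 ; 355 * 0.067 = 24 → 317
Band 2: 228 * 0.966 = 220
Band 3: 659 * 0.967 = 637
Band 4: 355 * 0.988 + 2416 * 0.601 = 351 + 1452 = 1803
Net migration: Band 3 + 75 → 712
→ [317, 220, 712, 1803]

317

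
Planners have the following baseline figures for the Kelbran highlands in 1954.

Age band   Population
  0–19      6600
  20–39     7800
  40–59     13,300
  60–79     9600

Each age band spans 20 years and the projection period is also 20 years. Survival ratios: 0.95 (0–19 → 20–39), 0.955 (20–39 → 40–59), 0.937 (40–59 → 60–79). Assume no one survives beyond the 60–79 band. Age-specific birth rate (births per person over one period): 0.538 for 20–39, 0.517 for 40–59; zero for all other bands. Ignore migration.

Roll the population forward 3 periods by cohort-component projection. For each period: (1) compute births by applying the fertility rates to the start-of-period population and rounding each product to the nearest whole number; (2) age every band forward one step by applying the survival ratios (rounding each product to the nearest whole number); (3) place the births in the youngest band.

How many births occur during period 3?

(Groups numbered youngest = 1 to oldest = 4.)
Period 1.
Births: 7800 × 0.538 = 4196, 13300 × 0.517 = 6876 ⇒ total 11072
Group 2: 6600 × 0.95 = 6270
Group 3: 7800 × 0.955 = 7449
Group 4: 13300 × 0.937 = 12462
Giving 11072 / 6270 / 7449 / 12462.
Period 2.
Births: 6270 × 0.538 = 3373, 7449 × 0.517 = 3851 ⇒ total 7224
Group 2: 11072 × 0.95 = 10518
Group 3: 6270 × 0.955 = 5988
Group 4: 7449 × 0.937 = 6980
Giving 7224 / 10518 / 5988 / 6980.
Period 3.
Births: 10518 × 0.538 = 5659, 5988 × 0.517 = 3096 ⇒ total 8755
Group 2: 7224 × 0.95 = 6863
Group 3: 10518 × 0.955 = 10045
Group 4: 5988 × 0.937 = 5611
Giving 8755 / 6863 / 10045 / 5611.

8755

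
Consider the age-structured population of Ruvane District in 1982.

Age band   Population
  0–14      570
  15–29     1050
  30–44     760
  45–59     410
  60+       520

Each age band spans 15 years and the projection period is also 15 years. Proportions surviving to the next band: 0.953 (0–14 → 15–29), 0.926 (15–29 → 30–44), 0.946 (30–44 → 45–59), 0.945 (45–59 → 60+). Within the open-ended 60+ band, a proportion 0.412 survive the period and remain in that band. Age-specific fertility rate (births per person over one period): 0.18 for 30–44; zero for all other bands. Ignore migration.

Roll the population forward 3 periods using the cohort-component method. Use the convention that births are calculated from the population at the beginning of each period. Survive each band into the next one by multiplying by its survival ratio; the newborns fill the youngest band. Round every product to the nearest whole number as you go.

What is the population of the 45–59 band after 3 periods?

Numbering the groups 1..5 from youngest to oldest:
— Period 1 —
Births: 760 * 0.18 = 137
Group 2: 570 * 0.953 = 543
Group 3: 1050 * 0.926 = 972
Group 4: 760 * 0.946 = 719
Group 5: 410 * 0.945 + 520 * 0.412 = 387 + 214 = 601
End of period: [137, 543, 972, 719, 601]
— Period 2 —
Births: 972 * 0.18 = 175
Group 2: 137 * 0.953 = 131
Group 3: 543 * 0.926 = 503
Group 4: 972 * 0.946 = 920
Group 5: 719 * 0.945 + 601 * 0.412 = 679 + 248 = 927
End of period: [175, 131, 503, 920, 927]
— Period 3 —
Births: 503 * 0.18 = 91
Group 2: 175 * 0.953 = 167
Group 3: 131 * 0.926 = 121
Group 4: 503 * 0.946 = 476
Group 5: 920 * 0.945 + 927 * 0.412 = 869 + 382 = 1251
End of period: [91, 167, 121, 476, 1251]

476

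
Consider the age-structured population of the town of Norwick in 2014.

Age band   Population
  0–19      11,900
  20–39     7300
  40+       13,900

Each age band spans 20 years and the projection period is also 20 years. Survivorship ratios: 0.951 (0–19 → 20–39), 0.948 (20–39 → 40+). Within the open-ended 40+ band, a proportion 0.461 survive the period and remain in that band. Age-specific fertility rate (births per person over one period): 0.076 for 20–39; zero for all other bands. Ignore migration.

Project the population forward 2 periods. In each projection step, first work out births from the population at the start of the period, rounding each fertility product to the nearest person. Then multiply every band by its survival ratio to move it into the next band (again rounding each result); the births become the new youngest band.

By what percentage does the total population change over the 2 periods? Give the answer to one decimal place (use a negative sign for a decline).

(Groups numbered youngest = 1 to oldest = 3.)
Period 1.
Births: 7300 × 0.076 = 555
Group 2: 11900 × 0.951 = 11317
Group 3: 7300 × 0.948 + 13900 × 0.461 = 6920 + 6408 = 13328
→ [555, 11317, 13328]
Period 2.
Births: 11317 × 0.076 = 860
Group 2: 555 × 0.951 = 528
Group 3: 11317 × 0.948 + 13328 × 0.461 = 10729 + 6144 = 16873
→ [860, 528, 16873]
Total: 33100 → 18261; change = -14839; percentage change = -44.8%

-44.8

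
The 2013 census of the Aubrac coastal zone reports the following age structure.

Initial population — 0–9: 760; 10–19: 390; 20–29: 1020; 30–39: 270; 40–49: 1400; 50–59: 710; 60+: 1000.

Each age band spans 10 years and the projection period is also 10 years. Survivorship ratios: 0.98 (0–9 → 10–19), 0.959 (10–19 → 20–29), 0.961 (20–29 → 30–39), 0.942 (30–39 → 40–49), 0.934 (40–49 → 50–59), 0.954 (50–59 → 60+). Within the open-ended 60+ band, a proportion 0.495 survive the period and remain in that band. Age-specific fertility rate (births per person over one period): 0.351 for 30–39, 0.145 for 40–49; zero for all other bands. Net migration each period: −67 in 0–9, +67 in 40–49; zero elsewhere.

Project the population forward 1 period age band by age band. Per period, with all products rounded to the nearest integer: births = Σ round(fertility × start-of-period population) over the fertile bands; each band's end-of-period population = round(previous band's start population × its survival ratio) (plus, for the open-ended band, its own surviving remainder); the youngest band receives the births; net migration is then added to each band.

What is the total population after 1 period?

After projecting period 1:
Births: 270 × 0.351 = 95  |  1400 × 0.145 = 203 ⇒ total 298
10–19: 760 × 0.98 = 745
20–29: 390 × 0.959 = 374
30–39: 1020 × 0.961 = 980
40–49: 270 × 0.942 = 254
50–59: 1400 × 0.934 = 1308
60+: 710 × 0.954 + 1000 × 0.495 = 677 + 495 = 1172
Net migration: 0–9 − 67 → 231; 40–49 + 67 → 321
End of period: [231, 745, 374, 980, 321, 1308, 1172]
Total after period 1: 231 + 745 + 374 + 980 + 321 + 1308 + 1172 = 5131

5131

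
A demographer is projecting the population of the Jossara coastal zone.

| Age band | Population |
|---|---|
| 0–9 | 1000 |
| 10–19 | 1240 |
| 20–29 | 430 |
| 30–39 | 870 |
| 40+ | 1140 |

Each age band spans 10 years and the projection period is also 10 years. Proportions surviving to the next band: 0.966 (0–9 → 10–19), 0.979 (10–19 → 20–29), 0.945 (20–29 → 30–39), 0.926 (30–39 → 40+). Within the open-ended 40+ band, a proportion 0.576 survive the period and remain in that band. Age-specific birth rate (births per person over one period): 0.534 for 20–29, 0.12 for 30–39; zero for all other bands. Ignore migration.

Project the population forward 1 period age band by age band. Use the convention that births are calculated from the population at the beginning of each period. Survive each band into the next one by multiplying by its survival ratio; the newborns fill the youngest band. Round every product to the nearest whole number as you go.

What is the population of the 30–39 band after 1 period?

After projecting period 1:
Births: 430 × 0.534 = 230 ; 870 × 0.12 = 104 → 334
10–19: 1000 × 0.966 = 966
20–29: 1240 × 0.979 = 1214
30–39: 430 × 0.945 = 406
40+: 870 × 0.926 + 1140 × 0.576 = 806 + 657 = 1463
Population now: 0–9=334, 10–19=966, 20–29=1214, 30–39=406, 40+=1463

406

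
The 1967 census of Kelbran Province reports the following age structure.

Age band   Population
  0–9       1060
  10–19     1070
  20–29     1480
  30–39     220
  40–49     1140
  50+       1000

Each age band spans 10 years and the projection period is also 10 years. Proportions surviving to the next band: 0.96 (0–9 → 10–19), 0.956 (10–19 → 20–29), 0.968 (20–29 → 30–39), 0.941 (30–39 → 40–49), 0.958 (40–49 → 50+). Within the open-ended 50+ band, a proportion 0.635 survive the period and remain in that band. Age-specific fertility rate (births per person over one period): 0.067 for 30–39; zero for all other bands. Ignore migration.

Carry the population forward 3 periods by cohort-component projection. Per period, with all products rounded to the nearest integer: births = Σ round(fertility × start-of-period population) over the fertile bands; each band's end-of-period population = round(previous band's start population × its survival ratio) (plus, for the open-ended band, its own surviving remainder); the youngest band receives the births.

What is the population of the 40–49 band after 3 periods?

After projecting period 1:
Births: 220 × 0.067 = 15
10–19: 1060 × 0.96 = 1018
20–29: 1070 × 0.956 = 1023
30–39: 1480 × 0.968 = 1433
40–49: 220 × 0.941 = 207
50+: 1140 × 0.958 + 1000 × 0.635 = 1092 + 635 = 1727
End of period: [15, 1018, 1023, 1433, 207, 1727]
After projecting period 2:
Births: 1433 × 0.067 = 96
10–19: 15 × 0.96 = 14
20–29: 1018 × 0.956 = 973
30–39: 1023 × 0.968 = 990
40–49: 1433 × 0.941 = 1348
50+: 207 × 0.958 + 1727 × 0.635 = 198 + 1097 = 1295
End of period: [96, 14, 973, 990, 1348, 1295]
After projecting period 3:
Births: 990 × 0.067 = 66
10–19: 96 × 0.96 = 92
20–29: 14 × 0.956 = 13
30–39: 973 × 0.968 = 942
40–49: 990 × 0.941 = 932
50+: 1348 × 0.958 + 1295 × 0.635 = 1291 + 822 = 2113
End of period: [66, 92, 13, 942, 932, 2113]

932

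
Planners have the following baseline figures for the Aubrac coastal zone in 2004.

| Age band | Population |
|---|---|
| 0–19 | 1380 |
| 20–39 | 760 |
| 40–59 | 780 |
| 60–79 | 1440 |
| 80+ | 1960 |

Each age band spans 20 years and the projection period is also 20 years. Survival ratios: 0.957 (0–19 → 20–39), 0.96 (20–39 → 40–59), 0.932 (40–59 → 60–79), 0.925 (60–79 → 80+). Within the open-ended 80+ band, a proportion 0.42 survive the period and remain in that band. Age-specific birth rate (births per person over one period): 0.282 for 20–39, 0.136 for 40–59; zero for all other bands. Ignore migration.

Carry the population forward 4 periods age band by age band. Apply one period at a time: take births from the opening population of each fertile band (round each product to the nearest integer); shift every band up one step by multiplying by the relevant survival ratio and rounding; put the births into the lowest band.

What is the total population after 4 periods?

After projecting period 1:
Births: 760 * 0.282 = 214  |  780 * 0.136 = 106 ⇒ total 320
20–39: 1380 * 0.957 = 1321
40–59: 760 * 0.96 = 730
60–79: 780 * 0.932 = 727
80+: 1440 * 0.925 + 1960 * 0.42 = 1332 + 823 = 2155
Population now: 0–19=320, 20–39=1321, 40–59=730, 60–79=727, 80+=2155
After projecting period 2:
Births: 1321 * 0.282 = 373  |  730 * 0.136 = 99 ⇒ total 472
20–39: 320 * 0.957 = 306
40–59: 1321 * 0.96 = 1268
60–79: 730 * 0.932 = 680
80+: 727 * 0.925 + 2155 * 0.42 = 672 + 905 = 1577
Population now: 0–19=472, 20–39=306, 40–59=1268, 60–79=680, 80+=1577
After projecting period 3:
Births: 306 * 0.282 = 86  |  1268 * 0.136 = 172 ⇒ total 258
20–39: 472 * 0.957 = 452
40–59: 306 * 0.96 = 294
60–79: 1268 * 0.932 = 1182
80+: 680 * 0.925 + 1577 * 0.42 = 629 + 662 = 1291
Population now: 0–19=258, 20–39=452, 40–59=294, 60–79=1182, 80+=1291
After projecting period 4:
Births: 452 * 0.282 = 127  |  294 * 0.136 = 40 ⇒ total 167
20–39: 258 * 0.957 = 247
40–59: 452 * 0.96 = 434
60–79: 294 * 0.932 = 274
80+: 1182 * 0.925 + 1291 * 0.42 = 1093 + 542 = 1635
Population now: 0–19=167, 20–39=247, 40–59=434, 60–79=274, 80+=1635
Total after period 4: 167 + 247 + 434 + 274 + 1635 = 2757

2757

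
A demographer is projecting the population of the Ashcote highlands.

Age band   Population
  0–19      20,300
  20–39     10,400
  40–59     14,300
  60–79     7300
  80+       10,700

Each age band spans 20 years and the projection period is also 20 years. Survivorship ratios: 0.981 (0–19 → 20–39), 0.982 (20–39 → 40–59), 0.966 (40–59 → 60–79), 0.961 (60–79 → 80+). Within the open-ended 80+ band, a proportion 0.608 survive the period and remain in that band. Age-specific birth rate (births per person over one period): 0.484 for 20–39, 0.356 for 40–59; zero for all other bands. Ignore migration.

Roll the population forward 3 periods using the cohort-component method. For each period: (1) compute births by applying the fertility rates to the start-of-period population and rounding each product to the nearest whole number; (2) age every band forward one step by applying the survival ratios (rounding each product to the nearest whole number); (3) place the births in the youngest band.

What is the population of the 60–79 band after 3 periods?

Period 1.
Births: 10400 × 0.484 = 5034 ; 14300 × 0.356 = 5091 → total 10125
20–39: 20300 × 0.981 = 19914
40–59: 10400 × 0.982 = 10213
60–79: 14300 × 0.966 = 13814
80+: 7300 × 0.961 + 10700 × 0.608 = 7015 + 6506 = 13521
End of period: [10125, 19914, 10213, 13814, 13521]
Period 2.
Births: 19914 × 0.484 = 9638 ; 10213 × 0.356 = 3636 → total 13274
20–39: 10125 × 0.981 = 9933
40–59: 19914 × 0.982 = 19556
60–79: 10213 × 0.966 = 9866
80+: 13814 × 0.961 + 13521 × 0.608 = 13275 + 8221 = 21496
End of period: [13274, 9933, 19556, 9866, 21496]
Period 3.
Births: 9933 × 0.484 = 4808 ; 19556 × 0.356 = 6962 → total 11770
20–39: 13274 × 0.981 = 13022
40–59: 9933 × 0.982 = 9754
60–79: 19556 × 0.966 = 18891
80+: 9866 × 0.961 + 21496 × 0.608 = 9481 + 13070 = 22551
End of period: [11770, 13022, 9754, 18891, 22551]

18891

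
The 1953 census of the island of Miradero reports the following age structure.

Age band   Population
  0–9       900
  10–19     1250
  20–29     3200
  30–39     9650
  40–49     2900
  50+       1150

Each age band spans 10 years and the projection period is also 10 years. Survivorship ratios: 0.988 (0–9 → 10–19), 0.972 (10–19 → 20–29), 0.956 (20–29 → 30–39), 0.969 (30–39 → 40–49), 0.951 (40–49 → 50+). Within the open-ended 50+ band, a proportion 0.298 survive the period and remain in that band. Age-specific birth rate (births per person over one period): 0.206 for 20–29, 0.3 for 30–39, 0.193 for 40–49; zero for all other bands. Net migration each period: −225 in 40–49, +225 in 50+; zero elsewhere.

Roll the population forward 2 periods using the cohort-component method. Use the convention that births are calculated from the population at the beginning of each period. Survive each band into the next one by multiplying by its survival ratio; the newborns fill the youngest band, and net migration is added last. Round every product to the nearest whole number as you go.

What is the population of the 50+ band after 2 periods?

9895

(Groups numbered youngest = 1 to oldest = 6.)
Period 1.
Births: 3200 * 0.206 = 659  |  9650 * 0.3 = 2895  |  2900 * 0.193 = 560 → total 4114
Group 2: 900 * 0.988 = 889
Group 3: 1250 * 0.972 = 1215
Group 4: 3200 * 0.956 = 3059
Group 5: 9650 * 0.969 = 9351
Group 6: 2900 * 0.951 + 1150 * 0.298 = 2758 + 343 = 3101
Net migration: Group 5 − 225 → 9126; Group 6 + 225 → 3326
→ [4114, 889, 1215, 3059, 9126, 3326]
Period 2.
Births: 1215 * 0.206 = 250  |  3059 * 0.3 = 918  |  9126 * 0.193 = 1761 → total 2929
Group 2: 4114 * 0.988 = 4065
Group 3: 889 * 0.972 = 864
Group 4: 1215 * 0.956 = 1162
Group 5: 3059 * 0.969 = 2964
Group 6: 9126 * 0.951 + 3326 * 0.298 = 8679 + 991 = 9670
Net migration: Group 5 − 225 → 2739; Group 6 + 225 → 9895
→ [2929, 4065, 864, 1162, 2739, 9895]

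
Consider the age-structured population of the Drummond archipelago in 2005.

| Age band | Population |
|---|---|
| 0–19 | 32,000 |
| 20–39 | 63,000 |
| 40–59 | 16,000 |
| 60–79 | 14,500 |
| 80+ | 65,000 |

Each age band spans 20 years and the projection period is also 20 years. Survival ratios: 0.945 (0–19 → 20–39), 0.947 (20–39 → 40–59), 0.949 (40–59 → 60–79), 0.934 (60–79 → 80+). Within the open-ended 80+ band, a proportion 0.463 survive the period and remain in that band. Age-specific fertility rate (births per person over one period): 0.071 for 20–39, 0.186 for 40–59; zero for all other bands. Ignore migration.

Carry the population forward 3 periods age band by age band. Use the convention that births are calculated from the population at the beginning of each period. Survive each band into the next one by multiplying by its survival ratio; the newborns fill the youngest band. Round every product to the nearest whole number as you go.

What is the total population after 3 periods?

120987

Let group 1 be 0–19 through group 5 = 80+.
[period 1]
Births: 63000 * 0.071 = 4473  |  16000 * 0.186 = 2976 — total 7449
Group 2: 32000 * 0.945 = 30240
Group 3: 63000 * 0.947 = 59661
Group 4: 16000 * 0.949 = 15184
Group 5: 14500 * 0.934 + 65000 * 0.463 = 13543 + 30095 = 43638
Population now: 0–19=7449, 20–39=30240, 40–59=59661, 60–79=15184, 80+=43638
[period 2]
Births: 30240 * 0.071 = 2147  |  59661 * 0.186 = 11097 — total 13244
Group 2: 7449 * 0.945 = 7039
Group 3: 30240 * 0.947 = 28637
Group 4: 59661 * 0.949 = 56618
Group 5: 15184 * 0.934 + 43638 * 0.463 = 14182 + 20204 = 34386
Population now: 0–19=13244, 20–39=7039, 40–59=28637, 60–79=56618, 80+=34386
[period 3]
Births: 7039 * 0.071 = 500  |  28637 * 0.186 = 5326 — total 5826
Group 2: 13244 * 0.945 = 12516
Group 3: 7039 * 0.947 = 6666
Group 4: 28637 * 0.949 = 27177
Group 5: 56618 * 0.934 + 34386 * 0.463 = 52881 + 15921 = 68802
Population now: 0–19=5826, 20–39=12516, 40–59=6666, 60–79=27177, 80+=68802
Total after period 3: 5826 + 12516 + 6666 + 27177 + 68802 = 120987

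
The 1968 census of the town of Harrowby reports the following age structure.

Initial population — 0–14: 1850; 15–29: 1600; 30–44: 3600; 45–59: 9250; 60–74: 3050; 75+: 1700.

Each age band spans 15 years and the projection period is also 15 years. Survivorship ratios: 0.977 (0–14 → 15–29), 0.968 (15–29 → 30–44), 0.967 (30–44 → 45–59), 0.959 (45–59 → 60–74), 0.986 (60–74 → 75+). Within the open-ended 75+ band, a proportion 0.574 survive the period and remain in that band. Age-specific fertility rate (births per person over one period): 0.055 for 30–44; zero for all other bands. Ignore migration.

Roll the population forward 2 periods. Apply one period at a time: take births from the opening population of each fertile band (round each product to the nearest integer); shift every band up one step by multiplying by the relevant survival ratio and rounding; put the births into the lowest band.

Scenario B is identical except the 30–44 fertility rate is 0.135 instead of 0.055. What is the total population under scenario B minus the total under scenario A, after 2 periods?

(Bands numbered youngest = 1 to oldest = 6.)
Period 1:
Births: 3600 * 0.055 = 198
Band 2: 1850 * 0.977 = 1807
Band 3: 1600 * 0.968 = 1549
Band 4: 3600 * 0.967 = 3481
Band 5: 9250 * 0.959 = 8871
Band 6: 3050 * 0.986 + 1700 * 0.574 = 3007 + 976 = 3983
End of period: [198, 1807, 1549, 3481, 8871, 3983]
Period 2:
Births: 1549 * 0.055 = 85
Band 2: 198 * 0.977 = 193
Band 3: 1807 * 0.968 = 1749
Band 4: 1549 * 0.967 = 1498
Band 5: 3481 * 0.959 = 3338
Band 6: 8871 * 0.986 + 3983 * 0.574 = 8747 + 2286 = 11033
End of period: [85, 193, 1749, 1498, 3338, 11033]
Scenario A total after 2 periods: 17896
Scenario B projection —
Period 1:
Births: 3600 * 0.135 = 486
Band 2: 1850 * 0.977 = 1807
Band 3: 1600 * 0.968 = 1549
Band 4: 3600 * 0.967 = 3481
Band 5: 9250 * 0.959 = 8871
Band 6: 3050 * 0.986 + 1700 * 0.574 = 3007 + 976 = 3983
End of period: [486, 1807, 1549, 3481, 8871, 3983]
Period 2:
Births: 1549 * 0.135 = 209
Band 2: 486 * 0.977 = 475
Band 3: 1807 * 0.968 = 1749
Band 4: 1549 * 0.967 = 1498
Band 5: 3481 * 0.959 = 3338
Band 6: 8871 * 0.986 + 3983 * 0.574 = 8747 + 2286 = 11033
End of period: [209, 475, 1749, 1498, 3338, 11033]
Scenario B total after 2 periods: 18302
Difference B − A = 18302 − 17896 = 406

406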